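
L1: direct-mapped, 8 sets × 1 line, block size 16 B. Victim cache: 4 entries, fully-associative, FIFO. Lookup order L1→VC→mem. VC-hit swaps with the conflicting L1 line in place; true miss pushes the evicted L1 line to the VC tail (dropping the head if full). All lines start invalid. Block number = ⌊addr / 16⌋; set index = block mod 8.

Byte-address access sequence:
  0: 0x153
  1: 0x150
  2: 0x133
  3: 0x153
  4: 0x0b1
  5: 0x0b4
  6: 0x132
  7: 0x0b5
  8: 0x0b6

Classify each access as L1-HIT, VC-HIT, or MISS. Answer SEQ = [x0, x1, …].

  [0] addr=0x153 blk=21 s=5: MISS | VC []
  [1] addr=0x150 blk=21 s=5: L1-HIT | VC []
  [2] addr=0x133 blk=19 s=3: MISS | VC []
  [3] addr=0x153 blk=21 s=5: L1-HIT | VC []
  [4] addr=0xb1 blk=11 s=3: MISS | VC [19]
  [5] addr=0xb4 blk=11 s=3: L1-HIT | VC [19]
  [6] addr=0x132 blk=19 s=3: VC-HIT | VC [11]
  [7] addr=0xb5 blk=11 s=3: VC-HIT | VC [19]
  [8] addr=0xb6 blk=11 s=3: L1-HIT | VC [19]

SEQ = [MISS, L1-HIT, MISS, L1-HIT, MISS, L1-HIT, VC-HIT, VC-HIT, L1-HIT]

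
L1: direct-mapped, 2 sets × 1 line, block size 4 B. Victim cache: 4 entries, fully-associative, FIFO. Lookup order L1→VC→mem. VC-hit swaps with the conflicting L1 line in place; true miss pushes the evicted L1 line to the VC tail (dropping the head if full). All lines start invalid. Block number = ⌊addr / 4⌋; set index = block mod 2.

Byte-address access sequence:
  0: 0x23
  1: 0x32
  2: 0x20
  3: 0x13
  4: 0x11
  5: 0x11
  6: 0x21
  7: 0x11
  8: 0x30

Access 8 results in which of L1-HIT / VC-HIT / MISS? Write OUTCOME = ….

OUTCOME = VC-HIT

#0 0x23→b8/s0 MISS; vc=[]
#1 0x32→b12/s0 MISS; vc=[8]
#2 0x20→b8/s0 VC-HIT; vc=[12]
#3 0x13→b4/s0 MISS; vc=[12,8]
#4 0x11→b4/s0 L1-HIT; vc=[12,8]
#5 0x11→b4/s0 L1-HIT; vc=[12,8]
#6 0x21→b8/s0 VC-HIT; vc=[12,4]
#7 0x11→b4/s0 VC-HIT; vc=[12,8]
#8 0x30→b12/s0 VC-HIT; vc=[4,8]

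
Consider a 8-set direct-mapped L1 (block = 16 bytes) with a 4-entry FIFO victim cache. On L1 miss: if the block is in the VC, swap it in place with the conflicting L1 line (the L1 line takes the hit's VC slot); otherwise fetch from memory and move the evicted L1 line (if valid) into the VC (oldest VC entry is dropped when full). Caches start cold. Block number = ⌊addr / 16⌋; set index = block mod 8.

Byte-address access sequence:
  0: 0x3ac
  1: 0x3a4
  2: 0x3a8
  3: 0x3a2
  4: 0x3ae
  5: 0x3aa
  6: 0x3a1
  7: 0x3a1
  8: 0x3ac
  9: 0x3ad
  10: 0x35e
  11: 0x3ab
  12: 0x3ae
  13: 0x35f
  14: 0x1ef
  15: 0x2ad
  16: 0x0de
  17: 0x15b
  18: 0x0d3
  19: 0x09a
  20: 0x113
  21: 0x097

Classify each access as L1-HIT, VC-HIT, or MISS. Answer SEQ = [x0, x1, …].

#0 0x3ac→b58/s2 MISS; vc=[]
#1 0x3a4→b58/s2 L1-HIT; vc=[]
#2 0x3a8→b58/s2 L1-HIT; vc=[]
#3 0x3a2→b58/s2 L1-HIT; vc=[]
#4 0x3ae→b58/s2 L1-HIT; vc=[]
#5 0x3aa→b58/s2 L1-HIT; vc=[]
#6 0x3a1→b58/s2 L1-HIT; vc=[]
#7 0x3a1→b58/s2 L1-HIT; vc=[]
#8 0x3ac→b58/s2 L1-HIT; vc=[]
#9 0x3ad→b58/s2 L1-HIT; vc=[]
#10 0x35e→b53/s5 MISS; vc=[]
#11 0x3ab→b58/s2 L1-HIT; vc=[]
#12 0x3ae→b58/s2 L1-HIT; vc=[]
#13 0x35f→b53/s5 L1-HIT; vc=[]
#14 0x1ef→b30/s6 MISS; vc=[]
#15 0x2ad→b42/s2 MISS; vc=[58]
#16 0xde→b13/s5 MISS; vc=[58,53]
#17 0x15b→b21/s5 MISS; vc=[58,53,13]
#18 0xd3→b13/s5 VC-HIT; vc=[58,53,21]
#19 0x9a→b9/s1 MISS; vc=[58,53,21]
#20 0x113→b17/s1 MISS; vc=[58,53,21,9]
#21 0x97→b9/s1 VC-HIT; vc=[58,53,21,17]

SEQ = [MISS, L1-HIT, L1-HIT, L1-HIT, L1-HIT, L1-HIT, L1-HIT, L1-HIT, L1-HIT, L1-HIT, MISS, L1-HIT, L1-HIT, L1-HIT, MISS, MISS, MISS, MISS, VC-HIT, MISS, MISS, VC-HIT]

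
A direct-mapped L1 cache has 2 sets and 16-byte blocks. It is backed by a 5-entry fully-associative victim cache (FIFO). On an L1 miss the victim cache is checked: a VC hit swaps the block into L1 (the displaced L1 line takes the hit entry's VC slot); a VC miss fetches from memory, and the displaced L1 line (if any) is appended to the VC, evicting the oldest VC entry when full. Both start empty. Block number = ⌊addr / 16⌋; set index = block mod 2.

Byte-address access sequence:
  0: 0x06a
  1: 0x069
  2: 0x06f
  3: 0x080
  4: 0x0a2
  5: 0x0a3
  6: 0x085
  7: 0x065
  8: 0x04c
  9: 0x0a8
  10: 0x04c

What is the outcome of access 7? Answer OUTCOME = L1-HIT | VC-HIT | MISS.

OUTCOME = VC-HIT

  [0] addr=0x6a blk=6 s=0: MISS | VC []
  [1] addr=0x69 blk=6 s=0: L1-HIT | VC []
  [2] addr=0x6f blk=6 s=0: L1-HIT | VC []
  [3] addr=0x80 blk=8 s=0: MISS | VC [6]
  [4] addr=0xa2 blk=10 s=0: MISS | VC [6, 8]
  [5] addr=0xa3 blk=10 s=0: L1-HIT | VC [6, 8]
  [6] addr=0x85 blk=8 s=0: VC-HIT | VC [6, 10]
  [7] addr=0x65 blk=6 s=0: VC-HIT | VC [8, 10]
  [8] addr=0x4c blk=4 s=0: MISS | VC [8, 10, 6]
  [9] addr=0xa8 blk=10 s=0: VC-HIT | VC [8, 4, 6]
  [10] addr=0x4c blk=4 s=0: VC-HIT | VC [8, 10, 6]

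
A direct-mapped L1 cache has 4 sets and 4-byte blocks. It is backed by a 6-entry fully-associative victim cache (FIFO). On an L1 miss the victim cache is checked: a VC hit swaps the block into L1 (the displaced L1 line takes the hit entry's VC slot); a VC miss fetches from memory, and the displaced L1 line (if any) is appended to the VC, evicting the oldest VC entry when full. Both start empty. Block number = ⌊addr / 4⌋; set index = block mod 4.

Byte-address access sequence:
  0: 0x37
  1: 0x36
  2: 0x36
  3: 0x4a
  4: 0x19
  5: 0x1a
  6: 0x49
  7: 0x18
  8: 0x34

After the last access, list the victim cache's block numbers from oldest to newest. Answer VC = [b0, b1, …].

VC = [18]

#0 0x37→b13/s1 MISS; vc=[]
#1 0x36→b13/s1 L1-HIT; vc=[]
#2 0x36→b13/s1 L1-HIT; vc=[]
#3 0x4a→b18/s2 MISS; vc=[]
#4 0x19→b6/s2 MISS; vc=[18]
#5 0x1a→b6/s2 L1-HIT; vc=[18]
#6 0x49→b18/s2 VC-HIT; vc=[6]
#7 0x18→b6/s2 VC-HIT; vc=[18]
#8 0x34→b13/s1 L1-HIT; vc=[18]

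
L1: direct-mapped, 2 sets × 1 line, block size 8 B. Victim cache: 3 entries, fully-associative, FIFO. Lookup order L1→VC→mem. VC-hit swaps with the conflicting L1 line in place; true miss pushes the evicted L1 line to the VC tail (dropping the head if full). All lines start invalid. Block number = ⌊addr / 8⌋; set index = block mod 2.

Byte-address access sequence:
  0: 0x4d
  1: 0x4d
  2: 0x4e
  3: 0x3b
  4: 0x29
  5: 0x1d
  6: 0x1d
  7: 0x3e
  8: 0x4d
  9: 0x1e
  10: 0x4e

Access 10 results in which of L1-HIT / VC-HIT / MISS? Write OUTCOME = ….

OUTCOME = VC-HIT

0: 0x4d (blk 9, set 1) → MISS  vc=[]
1: 0x4d (blk 9, set 1) → L1-HIT  vc=[]
2: 0x4e (blk 9, set 1) → L1-HIT  vc=[]
3: 0x3b (blk 7, set 1) → MISS  vc=[9]
4: 0x29 (blk 5, set 1) → MISS  vc=[9, 7]
5: 0x1d (blk 3, set 1) → MISS  vc=[9, 7, 5]
6: 0x1d (blk 3, set 1) → L1-HIT  vc=[9, 7, 5]
7: 0x3e (blk 7, set 1) → VC-HIT  vc=[9, 3, 5]
8: 0x4d (blk 9, set 1) → VC-HIT  vc=[7, 3, 5]
9: 0x1e (blk 3, set 1) → VC-HIT  vc=[7, 9, 5]
10: 0x4e (blk 9, set 1) → VC-HIT  vc=[7, 3, 5]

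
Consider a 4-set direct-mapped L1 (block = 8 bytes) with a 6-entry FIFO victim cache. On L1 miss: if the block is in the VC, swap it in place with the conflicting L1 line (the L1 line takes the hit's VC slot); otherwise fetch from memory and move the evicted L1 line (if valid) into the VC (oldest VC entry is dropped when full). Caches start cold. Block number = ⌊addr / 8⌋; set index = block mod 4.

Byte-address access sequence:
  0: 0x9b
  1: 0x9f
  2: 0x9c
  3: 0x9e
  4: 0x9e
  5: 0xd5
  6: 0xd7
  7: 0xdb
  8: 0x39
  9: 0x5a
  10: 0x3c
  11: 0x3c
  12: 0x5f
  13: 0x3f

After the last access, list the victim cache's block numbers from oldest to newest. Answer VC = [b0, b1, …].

  [0] addr=0x9b blk=19 s=3: MISS | VC []
  [1] addr=0x9f blk=19 s=3: L1-HIT | VC []
  [2] addr=0x9c blk=19 s=3: L1-HIT | VC []
  [3] addr=0x9e blk=19 s=3: L1-HIT | VC []
  [4] addr=0x9e blk=19 s=3: L1-HIT | VC []
  [5] addr=0xd5 blk=26 s=2: MISS | VC []
  [6] addr=0xd7 blk=26 s=2: L1-HIT | VC []
  [7] addr=0xdb blk=27 s=3: MISS | VC [19]
  [8] addr=0x39 blk=7 s=3: MISS | VC [19, 27]
  [9] addr=0x5a blk=11 s=3: MISS | VC [19, 27, 7]
  [10] addr=0x3c blk=7 s=3: VC-HIT | VC [19, 27, 11]
  [11] addr=0x3c blk=7 s=3: L1-HIT | VC [19, 27, 11]
  [12] addr=0x5f blk=11 s=3: VC-HIT | VC [19, 27, 7]
  [13] addr=0x3f blk=7 s=3: VC-HIT | VC [19, 27, 11]

VC = [19, 27, 11]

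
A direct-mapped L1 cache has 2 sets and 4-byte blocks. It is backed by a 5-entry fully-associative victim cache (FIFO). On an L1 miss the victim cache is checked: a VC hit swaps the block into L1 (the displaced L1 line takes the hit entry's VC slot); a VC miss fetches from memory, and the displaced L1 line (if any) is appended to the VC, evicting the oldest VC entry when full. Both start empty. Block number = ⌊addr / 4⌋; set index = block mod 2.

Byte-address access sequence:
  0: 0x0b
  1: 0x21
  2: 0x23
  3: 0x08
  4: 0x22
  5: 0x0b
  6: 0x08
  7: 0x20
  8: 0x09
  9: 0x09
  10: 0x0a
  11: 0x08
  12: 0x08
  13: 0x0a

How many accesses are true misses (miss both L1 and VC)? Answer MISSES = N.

MISSES = 2

#0 0xb→b2/s0 MISS; vc=[]
#1 0x21→b8/s0 MISS; vc=[2]
#2 0x23→b8/s0 L1-HIT; vc=[2]
#3 0x8→b2/s0 VC-HIT; vc=[8]
#4 0x22→b8/s0 VC-HIT; vc=[2]
#5 0xb→b2/s0 VC-HIT; vc=[8]
#6 0x8→b2/s0 L1-HIT; vc=[8]
#7 0x20→b8/s0 VC-HIT; vc=[2]
#8 0x9→b2/s0 VC-HIT; vc=[8]
#9 0x9→b2/s0 L1-HIT; vc=[8]
#10 0xa→b2/s0 L1-HIT; vc=[8]
#11 0x8→b2/s0 L1-HIT; vc=[8]
#12 0x8→b2/s0 L1-HIT; vc=[8]
#13 0xa→b2/s0 L1-HIT; vc=[8]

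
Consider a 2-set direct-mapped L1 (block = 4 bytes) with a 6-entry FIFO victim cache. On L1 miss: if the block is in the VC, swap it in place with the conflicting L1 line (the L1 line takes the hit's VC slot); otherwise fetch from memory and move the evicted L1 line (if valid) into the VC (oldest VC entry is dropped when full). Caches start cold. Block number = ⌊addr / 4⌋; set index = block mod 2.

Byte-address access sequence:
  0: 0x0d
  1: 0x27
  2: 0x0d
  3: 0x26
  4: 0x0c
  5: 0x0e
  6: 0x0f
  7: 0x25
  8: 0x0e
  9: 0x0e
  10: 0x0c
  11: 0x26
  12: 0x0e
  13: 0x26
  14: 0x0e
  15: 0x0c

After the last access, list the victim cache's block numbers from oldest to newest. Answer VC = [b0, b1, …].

VC = [9]

0: 0xd (blk 3, set 1) → MISS  vc=[]
1: 0x27 (blk 9, set 1) → MISS  vc=[3]
2: 0xd (blk 3, set 1) → VC-HIT  vc=[9]
3: 0x26 (blk 9, set 1) → VC-HIT  vc=[3]
4: 0xc (blk 3, set 1) → VC-HIT  vc=[9]
5: 0xe (blk 3, set 1) → L1-HIT  vc=[9]
6: 0xf (blk 3, set 1) → L1-HIT  vc=[9]
7: 0x25 (blk 9, set 1) → VC-HIT  vc=[3]
8: 0xe (blk 3, set 1) → VC-HIT  vc=[9]
9: 0xe (blk 3, set 1) → L1-HIT  vc=[9]
10: 0xc (blk 3, set 1) → L1-HIT  vc=[9]
11: 0x26 (blk 9, set 1) → VC-HIT  vc=[3]
12: 0xe (blk 3, set 1) → VC-HIT  vc=[9]
13: 0x26 (blk 9, set 1) → VC-HIT  vc=[3]
14: 0xe (blk 3, set 1) → VC-HIT  vc=[9]
15: 0xc (blk 3, set 1) → L1-HIT  vc=[9]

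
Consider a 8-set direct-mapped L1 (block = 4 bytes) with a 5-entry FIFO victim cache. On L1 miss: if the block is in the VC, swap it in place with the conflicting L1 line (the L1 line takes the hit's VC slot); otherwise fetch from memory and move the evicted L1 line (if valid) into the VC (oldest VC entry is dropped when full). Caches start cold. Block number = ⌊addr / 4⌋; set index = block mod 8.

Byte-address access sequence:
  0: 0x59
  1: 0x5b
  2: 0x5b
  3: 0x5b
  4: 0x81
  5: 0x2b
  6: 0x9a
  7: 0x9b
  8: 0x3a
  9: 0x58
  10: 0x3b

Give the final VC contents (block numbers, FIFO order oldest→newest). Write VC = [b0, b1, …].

VC = [22, 38]

  [0] addr=0x59 blk=22 s=6: MISS | VC []
  [1] addr=0x5b blk=22 s=6: L1-HIT | VC []
  [2] addr=0x5b blk=22 s=6: L1-HIT | VC []
  [3] addr=0x5b blk=22 s=6: L1-HIT | VC []
  [4] addr=0x81 blk=32 s=0: MISS | VC []
  [5] addr=0x2b blk=10 s=2: MISS | VC []
  [6] addr=0x9a blk=38 s=6: MISS | VC [22]
  [7] addr=0x9b blk=38 s=6: L1-HIT | VC [22]
  [8] addr=0x3a blk=14 s=6: MISS | VC [22, 38]
  [9] addr=0x58 blk=22 s=6: VC-HIT | VC [14, 38]
  [10] addr=0x3b blk=14 s=6: VC-HIT | VC [22, 38]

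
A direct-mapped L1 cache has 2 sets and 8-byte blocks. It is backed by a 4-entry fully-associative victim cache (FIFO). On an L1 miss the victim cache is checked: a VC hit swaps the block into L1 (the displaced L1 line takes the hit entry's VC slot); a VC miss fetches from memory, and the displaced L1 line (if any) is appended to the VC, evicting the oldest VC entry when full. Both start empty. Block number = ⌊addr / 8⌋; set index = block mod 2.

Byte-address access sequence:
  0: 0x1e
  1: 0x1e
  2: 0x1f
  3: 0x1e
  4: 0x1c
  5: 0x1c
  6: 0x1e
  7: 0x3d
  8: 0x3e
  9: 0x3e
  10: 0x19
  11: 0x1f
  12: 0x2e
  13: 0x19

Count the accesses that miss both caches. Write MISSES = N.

0: 0x1e (blk 3, set 1) → MISS  vc=[]
1: 0x1e (blk 3, set 1) → L1-HIT  vc=[]
2: 0x1f (blk 3, set 1) → L1-HIT  vc=[]
3: 0x1e (blk 3, set 1) → L1-HIT  vc=[]
4: 0x1c (blk 3, set 1) → L1-HIT  vc=[]
5: 0x1c (blk 3, set 1) → L1-HIT  vc=[]
6: 0x1e (blk 3, set 1) → L1-HIT  vc=[]
7: 0x3d (blk 7, set 1) → MISS  vc=[3]
8: 0x3e (blk 7, set 1) → L1-HIT  vc=[3]
9: 0x3e (blk 7, set 1) → L1-HIT  vc=[3]
10: 0x19 (blk 3, set 1) → VC-HIT  vc=[7]
11: 0x1f (blk 3, set 1) → L1-HIT  vc=[7]
12: 0x2e (blk 5, set 1) → MISS  vc=[7, 3]
13: 0x19 (blk 3, set 1) → VC-HIT  vc=[7, 5]

MISSES = 3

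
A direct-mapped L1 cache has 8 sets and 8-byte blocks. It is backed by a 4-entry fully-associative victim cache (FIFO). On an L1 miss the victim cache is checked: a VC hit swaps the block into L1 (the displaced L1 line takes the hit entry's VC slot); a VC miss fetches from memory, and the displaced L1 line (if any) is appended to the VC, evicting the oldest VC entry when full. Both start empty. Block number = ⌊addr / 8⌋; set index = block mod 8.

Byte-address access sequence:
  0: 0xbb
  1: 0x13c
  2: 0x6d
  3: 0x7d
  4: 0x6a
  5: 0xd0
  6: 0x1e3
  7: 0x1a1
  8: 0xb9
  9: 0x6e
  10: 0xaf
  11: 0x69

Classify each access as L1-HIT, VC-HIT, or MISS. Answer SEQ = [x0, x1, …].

SEQ = [MISS, MISS, MISS, MISS, L1-HIT, MISS, MISS, MISS, VC-HIT, L1-HIT, MISS, VC-HIT]

#0 0xbb→b23/s7 MISS; vc=[]
#1 0x13c→b39/s7 MISS; vc=[23]
#2 0x6d→b13/s5 MISS; vc=[23]
#3 0x7d→b15/s7 MISS; vc=[23,39]
#4 0x6a→b13/s5 L1-HIT; vc=[23,39]
#5 0xd0→b26/s2 MISS; vc=[23,39]
#6 0x1e3→b60/s4 MISS; vc=[23,39]
#7 0x1a1→b52/s4 MISS; vc=[23,39,60]
#8 0xb9→b23/s7 VC-HIT; vc=[15,39,60]
#9 0x6e→b13/s5 L1-HIT; vc=[15,39,60]
#10 0xaf→b21/s5 MISS; vc=[15,39,60,13]
#11 0x69→b13/s5 VC-HIT; vc=[15,39,60,21]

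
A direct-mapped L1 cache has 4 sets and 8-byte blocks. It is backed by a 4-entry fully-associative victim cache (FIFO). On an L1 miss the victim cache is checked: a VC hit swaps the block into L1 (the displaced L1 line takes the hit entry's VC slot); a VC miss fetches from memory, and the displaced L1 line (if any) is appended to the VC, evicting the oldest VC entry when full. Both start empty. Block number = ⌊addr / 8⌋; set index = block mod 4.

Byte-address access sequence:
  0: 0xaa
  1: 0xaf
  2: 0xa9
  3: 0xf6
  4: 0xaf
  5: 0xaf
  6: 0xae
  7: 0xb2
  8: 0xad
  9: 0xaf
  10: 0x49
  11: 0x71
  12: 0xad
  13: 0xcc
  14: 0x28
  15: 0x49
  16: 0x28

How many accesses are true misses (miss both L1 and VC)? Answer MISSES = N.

MISSES = 7

0: 0xaa (blk 21, set 1) → MISS  vc=[]
1: 0xaf (blk 21, set 1) → L1-HIT  vc=[]
2: 0xa9 (blk 21, set 1) → L1-HIT  vc=[]
3: 0xf6 (blk 30, set 2) → MISS  vc=[]
4: 0xaf (blk 21, set 1) → L1-HIT  vc=[]
5: 0xaf (blk 21, set 1) → L1-HIT  vc=[]
6: 0xae (blk 21, set 1) → L1-HIT  vc=[]
7: 0xb2 (blk 22, set 2) → MISS  vc=[30]
8: 0xad (blk 21, set 1) → L1-HIT  vc=[30]
9: 0xaf (blk 21, set 1) → L1-HIT  vc=[30]
10: 0x49 (blk 9, set 1) → MISS  vc=[30, 21]
11: 0x71 (blk 14, set 2) → MISS  vc=[30, 21, 22]
12: 0xad (blk 21, set 1) → VC-HIT  vc=[30, 9, 22]
13: 0xcc (blk 25, set 1) → MISS  vc=[30, 9, 22, 21]
14: 0x28 (blk 5, set 1) → MISS  vc=[9, 22, 21, 25]
15: 0x49 (blk 9, set 1) → VC-HIT  vc=[5, 22, 21, 25]
16: 0x28 (blk 5, set 1) → VC-HIT  vc=[9, 22, 21, 25]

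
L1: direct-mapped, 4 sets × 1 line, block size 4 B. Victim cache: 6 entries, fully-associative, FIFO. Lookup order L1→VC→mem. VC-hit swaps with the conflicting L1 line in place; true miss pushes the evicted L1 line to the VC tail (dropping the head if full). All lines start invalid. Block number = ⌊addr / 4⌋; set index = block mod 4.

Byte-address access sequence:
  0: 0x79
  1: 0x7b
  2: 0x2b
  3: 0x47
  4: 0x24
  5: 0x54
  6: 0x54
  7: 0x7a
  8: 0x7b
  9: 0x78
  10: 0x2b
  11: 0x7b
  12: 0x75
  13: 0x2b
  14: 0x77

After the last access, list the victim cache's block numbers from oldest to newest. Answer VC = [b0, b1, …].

#0 0x79→b30/s2 MISS; vc=[]
#1 0x7b→b30/s2 L1-HIT; vc=[]
#2 0x2b→b10/s2 MISS; vc=[30]
#3 0x47→b17/s1 MISS; vc=[30]
#4 0x24→b9/s1 MISS; vc=[30,17]
#5 0x54→b21/s1 MISS; vc=[30,17,9]
#6 0x54→b21/s1 L1-HIT; vc=[30,17,9]
#7 0x7a→b30/s2 VC-HIT; vc=[10,17,9]
#8 0x7b→b30/s2 L1-HIT; vc=[10,17,9]
#9 0x78→b30/s2 L1-HIT; vc=[10,17,9]
#10 0x2b→b10/s2 VC-HIT; vc=[30,17,9]
#11 0x7b→b30/s2 VC-HIT; vc=[10,17,9]
#12 0x75→b29/s1 MISS; vc=[10,17,9,21]
#13 0x2b→b10/s2 VC-HIT; vc=[30,17,9,21]
#14 0x77→b29/s1 L1-HIT; vc=[30,17,9,21]

VC = [30, 17, 9, 21]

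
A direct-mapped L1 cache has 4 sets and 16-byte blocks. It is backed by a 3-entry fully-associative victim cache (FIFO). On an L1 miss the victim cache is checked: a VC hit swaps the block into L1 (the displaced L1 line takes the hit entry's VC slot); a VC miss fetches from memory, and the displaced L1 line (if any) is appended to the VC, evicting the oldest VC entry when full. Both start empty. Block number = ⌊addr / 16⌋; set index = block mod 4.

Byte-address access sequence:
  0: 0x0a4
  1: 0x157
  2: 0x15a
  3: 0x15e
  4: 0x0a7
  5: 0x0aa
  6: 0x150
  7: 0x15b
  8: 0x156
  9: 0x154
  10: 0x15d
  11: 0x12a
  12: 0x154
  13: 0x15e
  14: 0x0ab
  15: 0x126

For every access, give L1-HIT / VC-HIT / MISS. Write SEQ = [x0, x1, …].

SEQ = [MISS, MISS, L1-HIT, L1-HIT, L1-HIT, L1-HIT, L1-HIT, L1-HIT, L1-HIT, L1-HIT, L1-HIT, MISS, L1-HIT, L1-HIT, VC-HIT, VC-HIT]

0: 0xa4 (blk 10, set 2) → MISS  vc=[]
1: 0x157 (blk 21, set 1) → MISS  vc=[]
2: 0x15a (blk 21, set 1) → L1-HIT  vc=[]
3: 0x15e (blk 21, set 1) → L1-HIT  vc=[]
4: 0xa7 (blk 10, set 2) → L1-HIT  vc=[]
5: 0xaa (blk 10, set 2) → L1-HIT  vc=[]
6: 0x150 (blk 21, set 1) → L1-HIT  vc=[]
7: 0x15b (blk 21, set 1) → L1-HIT  vc=[]
8: 0x156 (blk 21, set 1) → L1-HIT  vc=[]
9: 0x154 (blk 21, set 1) → L1-HIT  vc=[]
10: 0x15d (blk 21, set 1) → L1-HIT  vc=[]
11: 0x12a (blk 18, set 2) → MISS  vc=[10]
12: 0x154 (blk 21, set 1) → L1-HIT  vc=[10]
13: 0x15e (blk 21, set 1) → L1-HIT  vc=[10]
14: 0xab (blk 10, set 2) → VC-HIT  vc=[18]
15: 0x126 (blk 18, set 2) → VC-HIT  vc=[10]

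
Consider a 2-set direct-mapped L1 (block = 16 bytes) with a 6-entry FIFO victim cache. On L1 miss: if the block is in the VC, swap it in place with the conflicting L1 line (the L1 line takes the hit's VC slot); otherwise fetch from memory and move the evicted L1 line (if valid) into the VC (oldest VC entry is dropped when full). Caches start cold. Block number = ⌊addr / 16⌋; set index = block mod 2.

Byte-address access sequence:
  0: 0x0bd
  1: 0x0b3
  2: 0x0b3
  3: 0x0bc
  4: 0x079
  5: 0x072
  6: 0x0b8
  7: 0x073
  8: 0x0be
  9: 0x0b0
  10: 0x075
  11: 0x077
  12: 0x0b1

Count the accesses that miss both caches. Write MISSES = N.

  [0] addr=0xbd blk=11 s=1: MISS | VC []
  [1] addr=0xb3 blk=11 s=1: L1-HIT | VC []
  [2] addr=0xb3 blk=11 s=1: L1-HIT | VC []
  [3] addr=0xbc blk=11 s=1: L1-HIT | VC []
  [4] addr=0x79 blk=7 s=1: MISS | VC [11]
  [5] addr=0x72 blk=7 s=1: L1-HIT | VC [11]
  [6] addr=0xb8 blk=11 s=1: VC-HIT | VC [7]
  [7] addr=0x73 blk=7 s=1: VC-HIT | VC [11]
  [8] addr=0xbe blk=11 s=1: VC-HIT | VC [7]
  [9] addr=0xb0 blk=11 s=1: L1-HIT | VC [7]
  [10] addr=0x75 blk=7 s=1: VC-HIT | VC [11]
  [11] addr=0x77 blk=7 s=1: L1-HIT | VC [11]
  [12] addr=0xb1 blk=11 s=1: VC-HIT | VC [7]

MISSES = 2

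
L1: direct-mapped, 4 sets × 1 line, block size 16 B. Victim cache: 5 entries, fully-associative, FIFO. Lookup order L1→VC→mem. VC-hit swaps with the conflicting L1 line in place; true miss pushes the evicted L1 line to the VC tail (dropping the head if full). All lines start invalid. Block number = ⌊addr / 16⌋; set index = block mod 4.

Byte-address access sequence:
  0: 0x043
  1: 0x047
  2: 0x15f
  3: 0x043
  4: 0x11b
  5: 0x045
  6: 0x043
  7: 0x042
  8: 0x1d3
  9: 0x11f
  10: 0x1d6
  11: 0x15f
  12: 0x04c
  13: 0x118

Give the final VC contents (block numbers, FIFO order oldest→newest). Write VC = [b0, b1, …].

#0 0x43→b4/s0 MISS; vc=[]
#1 0x47→b4/s0 L1-HIT; vc=[]
#2 0x15f→b21/s1 MISS; vc=[]
#3 0x43→b4/s0 L1-HIT; vc=[]
#4 0x11b→b17/s1 MISS; vc=[21]
#5 0x45→b4/s0 L1-HIT; vc=[21]
#6 0x43→b4/s0 L1-HIT; vc=[21]
#7 0x42→b4/s0 L1-HIT; vc=[21]
#8 0x1d3→b29/s1 MISS; vc=[21,17]
#9 0x11f→b17/s1 VC-HIT; vc=[21,29]
#10 0x1d6→b29/s1 VC-HIT; vc=[21,17]
#11 0x15f→b21/s1 VC-HIT; vc=[29,17]
#12 0x4c→b4/s0 L1-HIT; vc=[29,17]
#13 0x118→b17/s1 VC-HIT; vc=[29,21]

VC = [29, 21]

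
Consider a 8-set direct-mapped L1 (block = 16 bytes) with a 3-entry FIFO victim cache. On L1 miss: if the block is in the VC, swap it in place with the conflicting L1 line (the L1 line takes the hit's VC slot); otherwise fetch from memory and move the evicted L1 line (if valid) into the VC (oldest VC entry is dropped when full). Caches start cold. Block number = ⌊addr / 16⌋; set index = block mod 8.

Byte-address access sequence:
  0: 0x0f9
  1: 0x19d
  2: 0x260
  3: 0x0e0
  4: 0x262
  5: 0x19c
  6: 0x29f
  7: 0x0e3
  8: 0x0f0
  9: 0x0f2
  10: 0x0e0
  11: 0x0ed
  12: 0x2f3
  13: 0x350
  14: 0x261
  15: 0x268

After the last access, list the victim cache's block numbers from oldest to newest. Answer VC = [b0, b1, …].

  [0] addr=0xf9 blk=15 s=7: MISS | VC []
  [1] addr=0x19d blk=25 s=1: MISS | VC []
  [2] addr=0x260 blk=38 s=6: MISS | VC []
  [3] addr=0xe0 blk=14 s=6: MISS | VC [38]
  [4] addr=0x262 blk=38 s=6: VC-HIT | VC [14]
  [5] addr=0x19c blk=25 s=1: L1-HIT | VC [14]
  [6] addr=0x29f blk=41 s=1: MISS | VC [14, 25]
  [7] addr=0xe3 blk=14 s=6: VC-HIT | VC [38, 25]
  [8] addr=0xf0 blk=15 s=7: L1-HIT | VC [38, 25]
  [9] addr=0xf2 blk=15 s=7: L1-HIT | VC [38, 25]
  [10] addr=0xe0 blk=14 s=6: L1-HIT | VC [38, 25]
  [11] addr=0xed blk=14 s=6: L1-HIT | VC [38, 25]
  [12] addr=0x2f3 blk=47 s=7: MISS | VC [38, 25, 15]
  [13] addr=0x350 blk=53 s=5: MISS | VC [38, 25, 15]
  [14] addr=0x261 blk=38 s=6: VC-HIT | VC [14, 25, 15]
  [15] addr=0x268 blk=38 s=6: L1-HIT | VC [14, 25, 15]

VC = [14, 25, 15]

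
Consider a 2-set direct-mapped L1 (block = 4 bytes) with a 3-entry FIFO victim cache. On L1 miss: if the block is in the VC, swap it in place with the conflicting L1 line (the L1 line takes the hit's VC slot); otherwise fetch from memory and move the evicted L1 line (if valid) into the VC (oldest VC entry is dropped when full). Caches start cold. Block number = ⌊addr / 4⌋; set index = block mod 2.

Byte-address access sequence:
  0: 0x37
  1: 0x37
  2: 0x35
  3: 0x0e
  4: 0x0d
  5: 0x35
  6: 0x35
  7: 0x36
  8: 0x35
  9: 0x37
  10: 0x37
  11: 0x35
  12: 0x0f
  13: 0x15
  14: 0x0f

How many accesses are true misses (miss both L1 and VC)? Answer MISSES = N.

0: 0x37 (blk 13, set 1) → MISS  vc=[]
1: 0x37 (blk 13, set 1) → L1-HIT  vc=[]
2: 0x35 (blk 13, set 1) → L1-HIT  vc=[]
3: 0xe (blk 3, set 1) → MISS  vc=[13]
4: 0xd (blk 3, set 1) → L1-HIT  vc=[13]
5: 0x35 (blk 13, set 1) → VC-HIT  vc=[3]
6: 0x35 (blk 13, set 1) → L1-HIT  vc=[3]
7: 0x36 (blk 13, set 1) → L1-HIT  vc=[3]
8: 0x35 (blk 13, set 1) → L1-HIT  vc=[3]
9: 0x37 (blk 13, set 1) → L1-HIT  vc=[3]
10: 0x37 (blk 13, set 1) → L1-HIT  vc=[3]
11: 0x35 (blk 13, set 1) → L1-HIT  vc=[3]
12: 0xf (blk 3, set 1) → VC-HIT  vc=[13]
13: 0x15 (blk 5, set 1) → MISS  vc=[13, 3]
14: 0xf (blk 3, set 1) → VC-HIT  vc=[13, 5]

MISSES = 3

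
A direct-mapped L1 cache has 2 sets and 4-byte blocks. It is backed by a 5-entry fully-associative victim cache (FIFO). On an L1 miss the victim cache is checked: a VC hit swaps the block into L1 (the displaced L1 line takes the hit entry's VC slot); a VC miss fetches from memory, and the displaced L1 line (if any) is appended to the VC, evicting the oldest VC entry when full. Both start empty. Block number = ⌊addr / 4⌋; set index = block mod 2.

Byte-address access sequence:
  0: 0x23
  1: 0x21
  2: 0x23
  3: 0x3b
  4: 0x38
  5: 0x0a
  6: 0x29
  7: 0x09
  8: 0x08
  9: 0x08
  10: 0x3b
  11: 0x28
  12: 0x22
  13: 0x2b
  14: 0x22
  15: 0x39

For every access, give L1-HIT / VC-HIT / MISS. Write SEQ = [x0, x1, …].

SEQ = [MISS, L1-HIT, L1-HIT, MISS, L1-HIT, MISS, MISS, VC-HIT, L1-HIT, L1-HIT, VC-HIT, VC-HIT, VC-HIT, VC-HIT, VC-HIT, VC-HIT]

#0 0x23→b8/s0 MISS; vc=[]
#1 0x21→b8/s0 L1-HIT; vc=[]
#2 0x23→b8/s0 L1-HIT; vc=[]
#3 0x3b→b14/s0 MISS; vc=[8]
#4 0x38→b14/s0 L1-HIT; vc=[8]
#5 0xa→b2/s0 MISS; vc=[8,14]
#6 0x29→b10/s0 MISS; vc=[8,14,2]
#7 0x9→b2/s0 VC-HIT; vc=[8,14,10]
#8 0x8→b2/s0 L1-HIT; vc=[8,14,10]
#9 0x8→b2/s0 L1-HIT; vc=[8,14,10]
#10 0x3b→b14/s0 VC-HIT; vc=[8,2,10]
#11 0x28→b10/s0 VC-HIT; vc=[8,2,14]
#12 0x22→b8/s0 VC-HIT; vc=[10,2,14]
#13 0x2b→b10/s0 VC-HIT; vc=[8,2,14]
#14 0x22→b8/s0 VC-HIT; vc=[10,2,14]
#15 0x39→b14/s0 VC-HIT; vc=[10,2,8]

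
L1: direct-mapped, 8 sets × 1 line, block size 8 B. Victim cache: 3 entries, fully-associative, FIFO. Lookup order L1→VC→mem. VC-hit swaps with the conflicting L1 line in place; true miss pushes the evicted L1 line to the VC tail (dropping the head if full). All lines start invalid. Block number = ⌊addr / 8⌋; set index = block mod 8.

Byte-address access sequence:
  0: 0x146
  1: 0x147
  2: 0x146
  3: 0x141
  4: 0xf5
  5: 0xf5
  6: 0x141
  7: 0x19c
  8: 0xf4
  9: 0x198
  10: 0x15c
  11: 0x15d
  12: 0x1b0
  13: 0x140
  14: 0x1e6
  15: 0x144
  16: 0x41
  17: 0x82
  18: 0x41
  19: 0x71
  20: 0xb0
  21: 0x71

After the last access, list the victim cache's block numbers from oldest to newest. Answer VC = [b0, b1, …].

VC = [16, 54, 22]

  [0] addr=0x146 blk=40 s=0: MISS | VC []
  [1] addr=0x147 blk=40 s=0: L1-HIT | VC []
  [2] addr=0x146 blk=40 s=0: L1-HIT | VC []
  [3] addr=0x141 blk=40 s=0: L1-HIT | VC []
  [4] addr=0xf5 blk=30 s=6: MISS | VC []
  [5] addr=0xf5 blk=30 s=6: L1-HIT | VC []
  [6] addr=0x141 blk=40 s=0: L1-HIT | VC []
  [7] addr=0x19c blk=51 s=3: MISS | VC []
  [8] addr=0xf4 blk=30 s=6: L1-HIT | VC []
  [9] addr=0x198 blk=51 s=3: L1-HIT | VC []
  [10] addr=0x15c blk=43 s=3: MISS | VC [51]
  [11] addr=0x15d blk=43 s=3: L1-HIT | VC [51]
  [12] addr=0x1b0 blk=54 s=6: MISS | VC [51, 30]
  [13] addr=0x140 blk=40 s=0: L1-HIT | VC [51, 30]
  [14] addr=0x1e6 blk=60 s=4: MISS | VC [51, 30]
  [15] addr=0x144 blk=40 s=0: L1-HIT | VC [51, 30]
  [16] addr=0x41 blk=8 s=0: MISS | VC [51, 30, 40]
  [17] addr=0x82 blk=16 s=0: MISS | VC [30, 40, 8]
  [18] addr=0x41 blk=8 s=0: VC-HIT | VC [30, 40, 16]
  [19] addr=0x71 blk=14 s=6: MISS | VC [40, 16, 54]
  [20] addr=0xb0 blk=22 s=6: MISS | VC [16, 54, 14]
  [21] addr=0x71 blk=14 s=6: VC-HIT | VC [16, 54, 22]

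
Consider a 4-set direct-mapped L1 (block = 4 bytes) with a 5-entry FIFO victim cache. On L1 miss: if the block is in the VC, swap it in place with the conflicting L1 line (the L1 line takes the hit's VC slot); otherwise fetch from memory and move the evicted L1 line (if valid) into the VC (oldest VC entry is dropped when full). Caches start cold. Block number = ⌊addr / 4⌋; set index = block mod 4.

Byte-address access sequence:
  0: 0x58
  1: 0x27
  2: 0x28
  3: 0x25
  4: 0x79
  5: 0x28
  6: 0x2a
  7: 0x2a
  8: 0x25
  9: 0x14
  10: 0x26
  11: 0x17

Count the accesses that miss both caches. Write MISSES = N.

MISSES = 5

#0 0x58→b22/s2 MISS; vc=[]
#1 0x27→b9/s1 MISS; vc=[]
#2 0x28→b10/s2 MISS; vc=[22]
#3 0x25→b9/s1 L1-HIT; vc=[22]
#4 0x79→b30/s2 MISS; vc=[22,10]
#5 0x28→b10/s2 VC-HIT; vc=[22,30]
#6 0x2a→b10/s2 L1-HIT; vc=[22,30]
#7 0x2a→b10/s2 L1-HIT; vc=[22,30]
#8 0x25→b9/s1 L1-HIT; vc=[22,30]
#9 0x14→b5/s1 MISS; vc=[22,30,9]
#10 0x26→b9/s1 VC-HIT; vc=[22,30,5]
#11 0x17→b5/s1 VC-HIT; vc=[22,30,9]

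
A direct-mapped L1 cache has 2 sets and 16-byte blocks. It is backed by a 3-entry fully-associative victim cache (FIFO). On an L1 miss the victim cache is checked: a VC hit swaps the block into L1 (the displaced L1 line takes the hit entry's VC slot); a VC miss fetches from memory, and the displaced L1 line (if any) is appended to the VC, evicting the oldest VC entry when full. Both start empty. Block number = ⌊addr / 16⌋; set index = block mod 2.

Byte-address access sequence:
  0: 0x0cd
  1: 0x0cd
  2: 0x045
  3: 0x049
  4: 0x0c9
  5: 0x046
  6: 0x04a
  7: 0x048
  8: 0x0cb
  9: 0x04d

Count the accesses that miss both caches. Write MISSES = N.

MISSES = 2

0: 0xcd (blk 12, set 0) → MISS  vc=[]
1: 0xcd (blk 12, set 0) → L1-HIT  vc=[]
2: 0x45 (blk 4, set 0) → MISS  vc=[12]
3: 0x49 (blk 4, set 0) → L1-HIT  vc=[12]
4: 0xc9 (blk 12, set 0) → VC-HIT  vc=[4]
5: 0x46 (blk 4, set 0) → VC-HIT  vc=[12]
6: 0x4a (blk 4, set 0) → L1-HIT  vc=[12]
7: 0x48 (blk 4, set 0) → L1-HIT  vc=[12]
8: 0xcb (blk 12, set 0) → VC-HIT  vc=[4]
9: 0x4d (blk 4, set 0) → VC-HIT  vc=[12]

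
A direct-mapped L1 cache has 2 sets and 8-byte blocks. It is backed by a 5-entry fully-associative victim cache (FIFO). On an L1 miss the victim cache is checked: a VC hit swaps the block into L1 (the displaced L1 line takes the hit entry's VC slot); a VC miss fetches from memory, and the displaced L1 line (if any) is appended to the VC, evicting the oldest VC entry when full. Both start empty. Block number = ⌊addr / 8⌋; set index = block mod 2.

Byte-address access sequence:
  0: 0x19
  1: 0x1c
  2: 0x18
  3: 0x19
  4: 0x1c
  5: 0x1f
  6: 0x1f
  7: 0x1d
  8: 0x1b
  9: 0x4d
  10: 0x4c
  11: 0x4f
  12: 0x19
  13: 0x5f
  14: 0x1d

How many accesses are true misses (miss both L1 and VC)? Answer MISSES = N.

#0 0x19→b3/s1 MISS; vc=[]
#1 0x1c→b3/s1 L1-HIT; vc=[]
#2 0x18→b3/s1 L1-HIT; vc=[]
#3 0x19→b3/s1 L1-HIT; vc=[]
#4 0x1c→b3/s1 L1-HIT; vc=[]
#5 0x1f→b3/s1 L1-HIT; vc=[]
#6 0x1f→b3/s1 L1-HIT; vc=[]
#7 0x1d→b3/s1 L1-HIT; vc=[]
#8 0x1b→b3/s1 L1-HIT; vc=[]
#9 0x4d→b9/s1 MISS; vc=[3]
#10 0x4c→b9/s1 L1-HIT; vc=[3]
#11 0x4f→b9/s1 L1-HIT; vc=[3]
#12 0x19→b3/s1 VC-HIT; vc=[9]
#13 0x5f→b11/s1 MISS; vc=[9,3]
#14 0x1d→b3/s1 VC-HIT; vc=[9,11]

MISSES = 3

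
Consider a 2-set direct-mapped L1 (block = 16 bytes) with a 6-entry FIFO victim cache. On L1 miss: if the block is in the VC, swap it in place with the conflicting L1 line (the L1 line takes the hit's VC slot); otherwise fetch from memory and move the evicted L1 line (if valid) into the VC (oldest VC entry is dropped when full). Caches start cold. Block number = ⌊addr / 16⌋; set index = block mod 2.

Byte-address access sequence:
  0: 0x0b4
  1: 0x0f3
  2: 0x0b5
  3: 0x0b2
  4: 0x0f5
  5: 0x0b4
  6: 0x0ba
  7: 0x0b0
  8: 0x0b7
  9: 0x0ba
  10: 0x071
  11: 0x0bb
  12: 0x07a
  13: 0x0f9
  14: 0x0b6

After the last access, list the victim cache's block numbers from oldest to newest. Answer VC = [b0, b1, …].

VC = [7, 15]

  [0] addr=0xb4 blk=11 s=1: MISS | VC []
  [1] addr=0xf3 blk=15 s=1: MISS | VC [11]
  [2] addr=0xb5 blk=11 s=1: VC-HIT | VC [15]
  [3] addr=0xb2 blk=11 s=1: L1-HIT | VC [15]
  [4] addr=0xf5 blk=15 s=1: VC-HIT | VC [11]
  [5] addr=0xb4 blk=11 s=1: VC-HIT | VC [15]
  [6] addr=0xba blk=11 s=1: L1-HIT | VC [15]
  [7] addr=0xb0 blk=11 s=1: L1-HIT | VC [15]
  [8] addr=0xb7 blk=11 s=1: L1-HIT | VC [15]
  [9] addr=0xba blk=11 s=1: L1-HIT | VC [15]
  [10] addr=0x71 blk=7 s=1: MISS | VC [15, 11]
  [11] addr=0xbb blk=11 s=1: VC-HIT | VC [15, 7]
  [12] addr=0x7a blk=7 s=1: VC-HIT | VC [15, 11]
  [13] addr=0xf9 blk=15 s=1: VC-HIT | VC [7, 11]
  [14] addr=0xb6 blk=11 s=1: VC-HIT | VC [7, 15]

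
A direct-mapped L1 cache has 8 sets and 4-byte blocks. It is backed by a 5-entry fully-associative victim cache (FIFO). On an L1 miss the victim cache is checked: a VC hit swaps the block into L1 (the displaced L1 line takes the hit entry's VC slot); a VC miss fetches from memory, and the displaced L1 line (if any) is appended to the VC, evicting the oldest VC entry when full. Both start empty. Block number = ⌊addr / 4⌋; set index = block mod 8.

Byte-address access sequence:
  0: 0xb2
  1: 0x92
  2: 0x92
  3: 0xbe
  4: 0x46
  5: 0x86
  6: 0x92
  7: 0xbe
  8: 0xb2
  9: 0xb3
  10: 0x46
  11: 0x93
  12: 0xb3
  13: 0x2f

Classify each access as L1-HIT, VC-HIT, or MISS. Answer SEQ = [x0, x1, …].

SEQ = [MISS, MISS, L1-HIT, MISS, MISS, MISS, L1-HIT, L1-HIT, VC-HIT, L1-HIT, VC-HIT, VC-HIT, VC-HIT, MISS]

#0 0xb2→b44/s4 MISS; vc=[]
#1 0x92→b36/s4 MISS; vc=[44]
#2 0x92→b36/s4 L1-HIT; vc=[44]
#3 0xbe→b47/s7 MISS; vc=[44]
#4 0x46→b17/s1 MISS; vc=[44]
#5 0x86→b33/s1 MISS; vc=[44,17]
#6 0x92→b36/s4 L1-HIT; vc=[44,17]
#7 0xbe→b47/s7 L1-HIT; vc=[44,17]
#8 0xb2→b44/s4 VC-HIT; vc=[36,17]
#9 0xb3→b44/s4 L1-HIT; vc=[36,17]
#10 0x46→b17/s1 VC-HIT; vc=[36,33]
#11 0x93→b36/s4 VC-HIT; vc=[44,33]
#12 0xb3→b44/s4 VC-HIT; vc=[36,33]
#13 0x2f→b11/s3 MISS; vc=[36,33]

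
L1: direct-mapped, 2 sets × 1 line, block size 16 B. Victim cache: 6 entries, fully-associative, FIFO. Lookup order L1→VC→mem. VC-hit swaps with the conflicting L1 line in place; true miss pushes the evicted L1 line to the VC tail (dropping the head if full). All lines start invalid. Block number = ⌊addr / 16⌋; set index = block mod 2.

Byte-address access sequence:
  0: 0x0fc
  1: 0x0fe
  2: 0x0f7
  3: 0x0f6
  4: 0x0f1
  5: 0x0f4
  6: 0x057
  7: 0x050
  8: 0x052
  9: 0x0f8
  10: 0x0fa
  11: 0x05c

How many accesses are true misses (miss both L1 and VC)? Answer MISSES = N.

MISSES = 2

#0 0xfc→b15/s1 MISS; vc=[]
#1 0xfe→b15/s1 L1-HIT; vc=[]
#2 0xf7→b15/s1 L1-HIT; vc=[]
#3 0xf6→b15/s1 L1-HIT; vc=[]
#4 0xf1→b15/s1 L1-HIT; vc=[]
#5 0xf4→b15/s1 L1-HIT; vc=[]
#6 0x57→b5/s1 MISS; vc=[15]
#7 0x50→b5/s1 L1-HIT; vc=[15]
#8 0x52→b5/s1 L1-HIT; vc=[15]
#9 0xf8→b15/s1 VC-HIT; vc=[5]
#10 0xfa→b15/s1 L1-HIT; vc=[5]
#11 0x5c→b5/s1 VC-HIT; vc=[15]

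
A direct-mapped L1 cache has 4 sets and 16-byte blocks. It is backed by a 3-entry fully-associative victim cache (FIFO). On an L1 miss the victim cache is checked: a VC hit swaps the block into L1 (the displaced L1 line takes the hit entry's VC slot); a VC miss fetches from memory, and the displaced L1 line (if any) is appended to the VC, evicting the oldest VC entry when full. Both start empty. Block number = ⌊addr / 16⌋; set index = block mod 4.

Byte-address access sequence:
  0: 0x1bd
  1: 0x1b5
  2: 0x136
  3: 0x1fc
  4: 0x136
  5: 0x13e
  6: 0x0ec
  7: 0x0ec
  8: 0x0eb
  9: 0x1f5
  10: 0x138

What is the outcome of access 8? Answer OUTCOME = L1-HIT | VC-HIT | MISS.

  [0] addr=0x1bd blk=27 s=3: MISS | VC []
  [1] addr=0x1b5 blk=27 s=3: L1-HIT | VC []
  [2] addr=0x136 blk=19 s=3: MISS | VC [27]
  [3] addr=0x1fc blk=31 s=3: MISS | VC [27, 19]
  [4] addr=0x136 blk=19 s=3: VC-HIT | VC [27, 31]
  [5] addr=0x13e blk=19 s=3: L1-HIT | VC [27, 31]
  [6] addr=0xec blk=14 s=2: MISS | VC [27, 31]
  [7] addr=0xec blk=14 s=2: L1-HIT | VC [27, 31]
  [8] addr=0xeb blk=14 s=2: L1-HIT | VC [27, 31]
  [9] addr=0x1f5 blk=31 s=3: VC-HIT | VC [27, 19]
  [10] addr=0x138 blk=19 s=3: VC-HIT | VC [27, 31]

OUTCOME = L1-HIT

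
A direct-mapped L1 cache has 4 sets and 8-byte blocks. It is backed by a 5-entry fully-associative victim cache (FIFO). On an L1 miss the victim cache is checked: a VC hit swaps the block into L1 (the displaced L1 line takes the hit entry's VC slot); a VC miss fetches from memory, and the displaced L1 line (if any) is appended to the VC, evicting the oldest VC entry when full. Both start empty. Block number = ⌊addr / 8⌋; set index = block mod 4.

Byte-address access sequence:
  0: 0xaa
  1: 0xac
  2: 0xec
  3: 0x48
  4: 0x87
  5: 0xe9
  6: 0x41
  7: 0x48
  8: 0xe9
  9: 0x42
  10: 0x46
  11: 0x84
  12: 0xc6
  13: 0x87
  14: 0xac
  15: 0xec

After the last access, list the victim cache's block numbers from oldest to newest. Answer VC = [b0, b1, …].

VC = [21, 9, 8, 24]

  [0] addr=0xaa blk=21 s=1: MISS | VC []
  [1] addr=0xac blk=21 s=1: L1-HIT | VC []
  [2] addr=0xec blk=29 s=1: MISS | VC [21]
  [3] addr=0x48 blk=9 s=1: MISS | VC [21, 29]
  [4] addr=0x87 blk=16 s=0: MISS | VC [21, 29]
  [5] addr=0xe9 blk=29 s=1: VC-HIT | VC [21, 9]
  [6] addr=0x41 blk=8 s=0: MISS | VC [21, 9, 16]
  [7] addr=0x48 blk=9 s=1: VC-HIT | VC [21, 29, 16]
  [8] addr=0xe9 blk=29 s=1: VC-HIT | VC [21, 9, 16]
  [9] addr=0x42 blk=8 s=0: L1-HIT | VC [21, 9, 16]
  [10] addr=0x46 blk=8 s=0: L1-HIT | VC [21, 9, 16]
  [11] addr=0x84 blk=16 s=0: VC-HIT | VC [21, 9, 8]
  [12] addr=0xc6 blk=24 s=0: MISS | VC [21, 9, 8, 16]
  [13] addr=0x87 blk=16 s=0: VC-HIT | VC [21, 9, 8, 24]
  [14] addr=0xac blk=21 s=1: VC-HIT | VC [29, 9, 8, 24]
  [15] addr=0xec blk=29 s=1: VC-HIT | VC [21, 9, 8, 24]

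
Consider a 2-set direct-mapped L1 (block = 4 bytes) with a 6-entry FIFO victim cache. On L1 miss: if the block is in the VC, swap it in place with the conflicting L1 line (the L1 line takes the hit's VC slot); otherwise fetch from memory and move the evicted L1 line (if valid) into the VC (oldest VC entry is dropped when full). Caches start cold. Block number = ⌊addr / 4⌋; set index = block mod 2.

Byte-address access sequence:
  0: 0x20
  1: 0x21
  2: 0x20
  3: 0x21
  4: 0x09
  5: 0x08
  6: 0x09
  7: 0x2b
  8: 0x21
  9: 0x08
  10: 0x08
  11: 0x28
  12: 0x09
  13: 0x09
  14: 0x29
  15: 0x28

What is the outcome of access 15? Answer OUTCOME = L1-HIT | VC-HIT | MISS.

  [0] addr=0x20 blk=8 s=0: MISS | VC []
  [1] addr=0x21 blk=8 s=0: L1-HIT | VC []
  [2] addr=0x20 blk=8 s=0: L1-HIT | VC []
  [3] addr=0x21 blk=8 s=0: L1-HIT | VC []
  [4] addr=0x9 blk=2 s=0: MISS | VC [8]
  [5] addr=0x8 blk=2 s=0: L1-HIT | VC [8]
  [6] addr=0x9 blk=2 s=0: L1-HIT | VC [8]
  [7] addr=0x2b blk=10 s=0: MISS | VC [8, 2]
  [8] addr=0x21 blk=8 s=0: VC-HIT | VC [10, 2]
  [9] addr=0x8 blk=2 s=0: VC-HIT | VC [10, 8]
  [10] addr=0x8 blk=2 s=0: L1-HIT | VC [10, 8]
  [11] addr=0x28 blk=10 s=0: VC-HIT | VC [2, 8]
  [12] addr=0x9 blk=2 s=0: VC-HIT | VC [10, 8]
  [13] addr=0x9 blk=2 s=0: L1-HIT | VC [10, 8]
  [14] addr=0x29 blk=10 s=0: VC-HIT | VC [2, 8]
  [15] addr=0x28 blk=10 s=0: L1-HIT | VC [2, 8]

OUTCOME = L1-HIT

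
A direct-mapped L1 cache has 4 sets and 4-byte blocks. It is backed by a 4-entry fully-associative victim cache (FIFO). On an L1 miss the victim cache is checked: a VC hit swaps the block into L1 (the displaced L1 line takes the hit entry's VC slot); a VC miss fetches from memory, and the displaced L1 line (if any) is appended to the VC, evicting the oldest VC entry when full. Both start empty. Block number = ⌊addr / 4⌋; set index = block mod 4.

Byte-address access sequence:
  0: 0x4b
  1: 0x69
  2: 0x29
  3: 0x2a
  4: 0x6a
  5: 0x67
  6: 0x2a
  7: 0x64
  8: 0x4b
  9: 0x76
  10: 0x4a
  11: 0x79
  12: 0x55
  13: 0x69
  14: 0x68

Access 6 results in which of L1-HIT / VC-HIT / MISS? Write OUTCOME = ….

#0 0x4b→b18/s2 MISS; vc=[]
#1 0x69→b26/s2 MISS; vc=[18]
#2 0x29→b10/s2 MISS; vc=[18,26]
#3 0x2a→b10/s2 L1-HIT; vc=[18,26]
#4 0x6a→b26/s2 VC-HIT; vc=[18,10]
#5 0x67→b25/s1 MISS; vc=[18,10]
#6 0x2a→b10/s2 VC-HIT; vc=[18,26]
#7 0x64→b25/s1 L1-HIT; vc=[18,26]
#8 0x4b→b18/s2 VC-HIT; vc=[10,26]
#9 0x76→b29/s1 MISS; vc=[10,26,25]
#10 0x4a→b18/s2 L1-HIT; vc=[10,26,25]
#11 0x79→b30/s2 MISS; vc=[10,26,25,18]
#12 0x55→b21/s1 MISS; vc=[26,25,18,29]
#13 0x69→b26/s2 VC-HIT; vc=[30,25,18,29]
#14 0x68→b26/s2 L1-HIT; vc=[30,25,18,29]

OUTCOME = VC-HIT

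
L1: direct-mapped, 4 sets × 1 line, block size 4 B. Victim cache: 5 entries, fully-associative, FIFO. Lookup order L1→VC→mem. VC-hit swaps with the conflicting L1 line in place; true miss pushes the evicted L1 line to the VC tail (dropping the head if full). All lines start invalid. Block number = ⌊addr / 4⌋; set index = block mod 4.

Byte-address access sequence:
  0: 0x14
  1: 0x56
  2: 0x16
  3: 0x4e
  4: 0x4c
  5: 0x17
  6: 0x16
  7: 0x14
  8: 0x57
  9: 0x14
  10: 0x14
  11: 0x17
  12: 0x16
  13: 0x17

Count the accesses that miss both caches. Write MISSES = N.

MISSES = 3

  [0] addr=0x14 blk=5 s=1: MISS | VC []
  [1] addr=0x56 blk=21 s=1: MISS | VC [5]
  [2] addr=0x16 blk=5 s=1: VC-HIT | VC [21]
  [3] addr=0x4e blk=19 s=3: MISS | VC [21]
  [4] addr=0x4c blk=19 s=3: L1-HIT | VC [21]
  [5] addr=0x17 blk=5 s=1: L1-HIT | VC [21]
  [6] addr=0x16 blk=5 s=1: L1-HIT | VC [21]
  [7] addr=0x14 blk=5 s=1: L1-HIT | VC [21]
  [8] addr=0x57 blk=21 s=1: VC-HIT | VC [5]
  [9] addr=0x14 blk=5 s=1: VC-HIT | VC [21]
  [10] addr=0x14 blk=5 s=1: L1-HIT | VC [21]
  [11] addr=0x17 blk=5 s=1: L1-HIT | VC [21]
  [12] addr=0x16 blk=5 s=1: L1-HIT | VC [21]
  [13] addr=0x17 blk=5 s=1: L1-HIT | VC [21]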